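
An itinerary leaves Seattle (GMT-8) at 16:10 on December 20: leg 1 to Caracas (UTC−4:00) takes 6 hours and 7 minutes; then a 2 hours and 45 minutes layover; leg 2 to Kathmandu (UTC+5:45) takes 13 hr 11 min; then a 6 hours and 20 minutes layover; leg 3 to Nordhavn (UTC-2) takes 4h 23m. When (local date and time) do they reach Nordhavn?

Convert departure to UTC: 16:10 + 8:00 = 00:10 UTC on Dec 21.
Add 6 hours 7 minutes leg 1 → 06:17 UTC.
Add 2 hours and 45 minutes layover in Caracas → 09:02 UTC.
Add 13 hours and 11 minutes leg 2 → 22:13 UTC.
Add 6 hours 20 minutes layover in Kathmandu → 04:33 UTC (Dec 22).
Add 4 hours 23 minutes leg 3 → 08:56 UTC.
Nordhavn is UTC−2:00, so local arrival = 08:56 − 2:00 = 06:56 on Dec 22.

06:56 on Dec 22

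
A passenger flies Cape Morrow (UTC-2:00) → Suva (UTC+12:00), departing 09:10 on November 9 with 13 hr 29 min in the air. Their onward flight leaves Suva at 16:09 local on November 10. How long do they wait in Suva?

3 hours 30 minutes

Convert departure to UTC: 09:10 + 2:00 = 11:10 UTC on Nov 9.
Add 13 hours and 29 minutes flight time → 00:39 UTC (Nov 10).
Suva is UTC+12:00, so local arrival = 00:39 + 12:00 = 12:39 on Nov 10.
Layover = 16:09 − 12:39 = 3 hours 30 minutes.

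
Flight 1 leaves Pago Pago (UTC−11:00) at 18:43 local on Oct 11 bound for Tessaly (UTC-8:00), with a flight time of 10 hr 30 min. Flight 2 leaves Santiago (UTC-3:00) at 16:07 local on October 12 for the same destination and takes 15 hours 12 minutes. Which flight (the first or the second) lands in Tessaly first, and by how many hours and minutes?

the first, by 18 hours 6 minutes

Flight 1 in UTC: 18:43 + 11:00 = 05:43 on Oct 12.
+10 hours and 30 minutes → arrive 16:13 UTC on Oct 12.
Flight 2 in UTC: 16:07 + 3:00 = 19:07 on Oct 12.
+15 hours 12 minutes → arrive 10:19 UTC on Oct 13.
Flight 1 lands earlier by 18 hours 6 minutes.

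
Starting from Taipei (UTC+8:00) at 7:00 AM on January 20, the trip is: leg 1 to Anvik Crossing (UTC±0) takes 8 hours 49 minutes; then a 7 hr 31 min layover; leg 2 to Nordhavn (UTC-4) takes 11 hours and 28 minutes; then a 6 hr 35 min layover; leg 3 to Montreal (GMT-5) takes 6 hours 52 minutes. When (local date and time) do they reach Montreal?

Convert departure to UTC: 7:00 AM − 8:00 = 11:00 PM UTC on Jan 19.
Add 8 hours and 49 minutes leg 1 → 7:49 AM UTC (Jan 20).
Add 7 hours 31 minutes layover in Anvik Crossing → 3:20 PM UTC.
Add 11 hours 28 minutes leg 2 → 2:48 AM UTC (Jan 21).
Add 6 hours 35 minutes layover in Nordhavn → 9:23 AM UTC.
Add 6 hours and 52 minutes leg 3 → 4:15 PM UTC.
Montreal is UTC−5:00, so local arrival = 4:15 PM − 5:00 = 11:15 AM on Jan 21.

11:15 AM on Jan 21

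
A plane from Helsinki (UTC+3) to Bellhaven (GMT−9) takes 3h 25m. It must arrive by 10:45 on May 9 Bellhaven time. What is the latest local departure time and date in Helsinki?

19:20 on May 9

Target arrival in UTC: 10:45 + 9:00 = 19:45 on May 9.
Subtract 3 hours and 25 minutes → departure 16:20 UTC on May 9.
Helsinki is UTC+3:00: 16:20 + 3:00 = 19:20 on May 9.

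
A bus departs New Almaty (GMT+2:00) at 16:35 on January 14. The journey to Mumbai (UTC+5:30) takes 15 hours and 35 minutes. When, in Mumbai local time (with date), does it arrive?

11:40 on January 15

Convert departure to UTC: 16:35 − 2:00 = 14:35 UTC on Jan 14.
Add 15 hours 35 minutes travel time → 06:10 UTC (Jan 15).
Mumbai is UTC+5:30, so local arrival = 06:10 + 5:30 = 11:40 on Jan 15.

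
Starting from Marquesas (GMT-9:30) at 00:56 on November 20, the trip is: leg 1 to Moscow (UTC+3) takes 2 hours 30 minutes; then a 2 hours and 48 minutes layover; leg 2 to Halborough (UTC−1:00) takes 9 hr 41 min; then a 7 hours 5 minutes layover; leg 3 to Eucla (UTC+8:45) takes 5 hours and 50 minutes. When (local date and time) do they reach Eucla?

Convert departure to UTC: 00:56 + 9:30 = 10:26 UTC on Nov 20.
Add 2 hours 30 minutes leg 1 → 12:56 UTC.
Add 2 hours and 48 minutes layover in Moscow → 15:44 UTC.
Add 9 hours and 41 minutes leg 2 → 01:25 UTC (Nov 21).
Add 7 hours 5 minutes layover in Halborough → 08:30 UTC.
Add 5 hours 50 minutes leg 3 → 14:20 UTC.
Eucla is UTC+8:45, so local arrival = 14:20 + 8:45 = 23:05 on Nov 21.

23:05 on November 21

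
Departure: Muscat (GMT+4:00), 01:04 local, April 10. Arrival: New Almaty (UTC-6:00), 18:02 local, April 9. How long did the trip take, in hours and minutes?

Departure in UTC: 01:04 − 4:00 = 21:04 on Apr 9.
Arrival in UTC: 18:02 + 6:00 = 00:02 on Apr 10.
Elapsed = 00:02 − 21:04 (+1 day) = 2 hours 58 minutes.

2 hours 58 minutes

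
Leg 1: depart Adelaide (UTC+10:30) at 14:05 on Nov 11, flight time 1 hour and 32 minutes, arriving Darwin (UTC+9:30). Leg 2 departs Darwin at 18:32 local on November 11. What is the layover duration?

Convert departure to UTC: 14:05 − 10:30 = 03:35 UTC on Nov 11.
Add 1 hour 32 minutes flight time → 05:07 UTC.
Darwin is UTC+9:30, so local arrival = 05:07 + 9:30 = 14:37 on Nov 11.
Layover = 18:32 − 14:37 = 3 hours 55 minutes.

3 hours 55 minutes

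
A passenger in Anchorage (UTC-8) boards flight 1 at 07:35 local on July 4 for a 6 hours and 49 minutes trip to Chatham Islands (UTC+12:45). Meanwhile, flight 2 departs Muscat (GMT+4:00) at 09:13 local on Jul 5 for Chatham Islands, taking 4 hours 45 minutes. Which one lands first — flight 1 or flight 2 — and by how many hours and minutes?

Flight 1 in UTC: 07:35 + 8:00 = 15:35 on Jul 4.
+6 hours and 49 minutes → arrive 22:24 UTC on Jul 4.
Flight 2 in UTC: 09:13 − 4:00 = 05:13 on Jul 5.
+4 hours and 45 minutes → arrive 09:58 UTC on Jul 5.
Flight 1 lands earlier by 11 hours 34 minutes.

the first, by 11 hours 34 minutes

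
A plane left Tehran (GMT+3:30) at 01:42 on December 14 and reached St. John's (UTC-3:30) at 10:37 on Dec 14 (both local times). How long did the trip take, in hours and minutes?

St. John's is 7:00 behind Tehran.
Clock-face elapsed time (ignoring zones) is 8 hours 55 minutes.
Actual elapsed = 8 hours 55 minutes + 7:00 = 15 hours 55 minutes.

15 hours 55 minutes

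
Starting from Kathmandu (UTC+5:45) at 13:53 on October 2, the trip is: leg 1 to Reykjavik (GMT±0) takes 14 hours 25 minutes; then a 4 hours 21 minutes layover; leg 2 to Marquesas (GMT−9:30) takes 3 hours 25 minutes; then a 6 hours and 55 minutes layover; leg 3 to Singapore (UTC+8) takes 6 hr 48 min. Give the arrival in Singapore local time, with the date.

04:02 on October 4

Convert departure to UTC: 13:53 − 5:45 = 08:08 UTC on Oct 2.
Add 14 hours and 25 minutes leg 1 → 22:33 UTC.
Add 4 hours and 21 minutes layover in Reykjavik → 02:54 UTC (Oct 3).
Add 3 hours 25 minutes leg 2 → 06:19 UTC.
Add 6 hours and 55 minutes layover in Marquesas → 13:14 UTC.
Add 6 hours and 48 minutes leg 3 → 20:02 UTC.
Singapore is UTC+8:00, so local arrival = 20:02 + 8:00 = 04:02 on Oct 4.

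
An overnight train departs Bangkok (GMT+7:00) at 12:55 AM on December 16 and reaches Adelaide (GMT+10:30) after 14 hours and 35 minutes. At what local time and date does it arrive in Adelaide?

Convert departure to UTC: 12:55 AM − 7:00 = 5:55 PM UTC on Dec 15.
Add 14 hours and 35 minutes travel time → 8:30 AM UTC (Dec 16).
Adelaide is UTC+10:30, so local arrival = 8:30 AM + 10:30 = 7:00 PM on Dec 16.

7:00 PM on Dec 16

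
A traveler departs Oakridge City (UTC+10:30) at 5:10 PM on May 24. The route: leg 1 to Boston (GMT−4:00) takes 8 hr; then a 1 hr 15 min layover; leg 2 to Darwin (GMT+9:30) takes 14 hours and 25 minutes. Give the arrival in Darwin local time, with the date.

Convert departure to UTC: 5:10 PM − 10:30 = 6:40 AM UTC on May 24.
Add 8 hours leg 1 → 2:40 PM UTC.
Add 1 hour and 15 minutes layover in Boston → 3:55 PM UTC.
Add 14 hours and 25 minutes leg 2 → 6:20 AM UTC (May 25).
Darwin is UTC+9:30, so local arrival = 6:20 AM + 9:30 = 3:50 PM on May 25.

3:50 PM on May 25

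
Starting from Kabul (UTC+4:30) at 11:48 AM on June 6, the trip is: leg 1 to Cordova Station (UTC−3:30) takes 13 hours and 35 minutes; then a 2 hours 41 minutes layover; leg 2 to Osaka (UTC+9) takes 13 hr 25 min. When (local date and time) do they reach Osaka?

Convert departure to UTC: 11:48 AM − 4:30 = 7:18 AM UTC on Jun 6.
Add 13 hours and 35 minutes leg 1 → 8:53 PM UTC.
Add 2 hours 41 minutes layover in Cordova Station → 11:34 PM UTC.
Add 13 hours 25 minutes leg 2 → 12:59 PM UTC (Jun 7).
Osaka is UTC+9:00, so local arrival = 12:59 PM + 9:00 = 9:59 PM on Jun 7.

9:59 PM on June 7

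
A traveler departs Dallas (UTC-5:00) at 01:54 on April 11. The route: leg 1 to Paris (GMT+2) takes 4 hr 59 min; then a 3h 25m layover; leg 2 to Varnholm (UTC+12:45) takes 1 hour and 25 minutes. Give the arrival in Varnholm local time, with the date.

05:28 on Apr 12

Convert departure to UTC: 01:54 + 5:00 = 06:54 UTC on Apr 11.
Add 4 hours and 59 minutes leg 1 → 11:53 UTC.
Add 3 hours and 25 minutes layover in Paris → 15:18 UTC.
Add 1 hour and 25 minutes leg 2 → 16:43 UTC.
Varnholm is UTC+12:45, so local arrival = 16:43 + 12:45 = 05:28 on Apr 12.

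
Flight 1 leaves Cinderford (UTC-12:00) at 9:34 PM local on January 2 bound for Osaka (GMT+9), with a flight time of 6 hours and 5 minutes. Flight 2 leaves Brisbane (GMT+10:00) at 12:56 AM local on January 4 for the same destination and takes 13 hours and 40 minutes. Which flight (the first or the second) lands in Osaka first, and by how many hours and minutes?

the first, by 12 hours 57 minutes

Flight 1 in UTC: 9:34 PM + 12:00 = 9:34 AM on Jan 3.
+6 hours and 5 minutes → arrive 3:39 PM UTC on Jan 3.
Flight 2 in UTC: 12:56 AM − 10:00 = 2:56 PM on Jan 3.
+13 hours 40 minutes → arrive 4:36 AM UTC on Jan 4.
Flight 1 lands earlier by 12 hours 57 minutes.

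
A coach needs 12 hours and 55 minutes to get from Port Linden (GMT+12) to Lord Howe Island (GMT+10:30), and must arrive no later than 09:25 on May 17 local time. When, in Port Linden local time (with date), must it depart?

Target arrival in UTC: 09:25 − 10:30 = 22:55 on May 16.
Subtract 12 hours and 55 minutes → departure 10:00 UTC on May 16.
Port Linden is UTC+12:00: 10:00 + 12:00 = 22:00 on May 16.

22:00 on May 16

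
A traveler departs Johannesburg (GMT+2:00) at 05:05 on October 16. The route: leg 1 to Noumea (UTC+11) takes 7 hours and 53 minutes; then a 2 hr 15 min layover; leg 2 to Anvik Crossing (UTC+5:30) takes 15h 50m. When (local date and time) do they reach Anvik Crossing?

Convert departure to UTC: 05:05 − 2:00 = 03:05 UTC on Oct 16.
Add 7 hours and 53 minutes leg 1 → 10:58 UTC.
Add 2 hours 15 minutes layover in Noumea → 13:13 UTC.
Add 15 hours and 50 minutes leg 2 → 05:03 UTC (Oct 17).
Anvik Crossing is UTC+5:30, so local arrival = 05:03 + 5:30 = 10:33 on Oct 17.

10:33 on Oct 17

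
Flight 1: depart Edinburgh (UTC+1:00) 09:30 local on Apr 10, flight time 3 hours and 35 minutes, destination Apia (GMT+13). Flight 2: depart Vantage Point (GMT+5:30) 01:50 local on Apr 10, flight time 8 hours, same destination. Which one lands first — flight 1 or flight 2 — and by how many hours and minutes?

the second, by 7 hours 45 minutes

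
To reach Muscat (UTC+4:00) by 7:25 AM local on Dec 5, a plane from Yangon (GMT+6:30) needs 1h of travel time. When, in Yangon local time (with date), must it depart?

Target arrival in UTC: 7:25 AM − 4:00 = 3:25 AM on Dec 5.
Subtract 1 hour → departure 2:25 AM UTC on Dec 5.
Yangon is UTC+6:30: 2:25 AM + 6:30 = 8:55 AM on Dec 5.

8:55 AM on Dec 5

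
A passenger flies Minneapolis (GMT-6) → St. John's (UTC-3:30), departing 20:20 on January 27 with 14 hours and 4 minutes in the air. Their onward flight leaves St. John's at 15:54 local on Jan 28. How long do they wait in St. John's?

Convert departure to UTC: 20:20 + 6:00 = 02:20 UTC on Jan 28.
Add 14 hours 4 minutes flight time → 16:24 UTC.
St. John's is UTC−3:30, so local arrival = 16:24 − 3:30 = 12:54 on Jan 28.
Layover = 15:54 − 12:54 = 3 hours.

3 hours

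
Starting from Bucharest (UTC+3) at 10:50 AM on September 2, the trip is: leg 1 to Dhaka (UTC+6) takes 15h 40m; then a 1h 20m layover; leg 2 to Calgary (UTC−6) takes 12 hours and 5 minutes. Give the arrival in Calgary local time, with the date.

6:55 AM on September 3

Convert departure to UTC: 10:50 AM − 3:00 = 7:50 AM UTC on Sep 2.
Add 15 hours 40 minutes leg 1 → 11:30 PM UTC.
Add 1 hour and 20 minutes layover in Dhaka → 12:50 AM UTC (Sep 3).
Add 12 hours and 5 minutes leg 2 → 12:55 PM UTC.
Calgary is UTC−6:00, so local arrival = 12:55 PM − 6:00 = 6:55 AM on Sep 3.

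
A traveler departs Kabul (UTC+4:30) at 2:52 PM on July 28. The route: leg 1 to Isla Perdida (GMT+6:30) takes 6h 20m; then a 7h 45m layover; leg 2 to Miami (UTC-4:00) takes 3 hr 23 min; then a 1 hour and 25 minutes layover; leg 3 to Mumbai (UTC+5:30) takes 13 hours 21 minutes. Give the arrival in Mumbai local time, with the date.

Convert departure to UTC: 2:52 PM − 4:30 = 10:22 AM UTC on Jul 28.
Add 6 hours 20 minutes leg 1 → 4:42 PM UTC.
Add 7 hours and 45 minutes layover in Isla Perdida → 12:27 AM UTC (Jul 29).
Add 3 hours and 23 minutes leg 2 → 3:50 AM UTC.
Add 1 hour and 25 minutes layover in Miami → 5:15 AM UTC.
Add 13 hours 21 minutes leg 3 → 6:36 PM UTC.
Mumbai is UTC+5:30, so local arrival = 6:36 PM + 5:30 = 12:06 AM on Jul 30.

12:06 AM on Jul 30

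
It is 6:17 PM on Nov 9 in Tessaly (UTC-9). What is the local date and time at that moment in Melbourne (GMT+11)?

2:17 PM on November 10

Melbourne is 20:00 ahead of Tessaly.
Shift by the zone difference: 6:17 PM + 20:00 = 2:17 PM on Nov 10 in Melbourne.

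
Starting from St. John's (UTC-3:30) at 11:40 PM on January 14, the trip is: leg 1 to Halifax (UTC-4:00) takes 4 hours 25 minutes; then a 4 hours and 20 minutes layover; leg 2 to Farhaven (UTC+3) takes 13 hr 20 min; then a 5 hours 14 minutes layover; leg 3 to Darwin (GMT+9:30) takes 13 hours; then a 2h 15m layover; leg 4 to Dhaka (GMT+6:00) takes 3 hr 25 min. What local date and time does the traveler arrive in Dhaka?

7:09 AM on January 17

Convert departure to UTC: 11:40 PM + 3:30 = 3:10 AM UTC on Jan 15.
Add 4 hours and 25 minutes leg 1 → 7:35 AM UTC.
Add 4 hours 20 minutes layover in Halifax → 11:55 AM UTC.
Add 13 hours 20 minutes leg 2 → 1:15 AM UTC (Jan 16).
Add 5 hours 14 minutes layover in Farhaven → 6:29 AM UTC.
Add 13 hours leg 3 → 7:29 PM UTC.
Add 2 hours and 15 minutes layover in Darwin → 9:44 PM UTC.
Add 3 hours and 25 minutes leg 4 → 1:09 AM UTC (Jan 17).
Dhaka is UTC+6:00, so local arrival = 1:09 AM + 6:00 = 7:09 AM on Jan 17.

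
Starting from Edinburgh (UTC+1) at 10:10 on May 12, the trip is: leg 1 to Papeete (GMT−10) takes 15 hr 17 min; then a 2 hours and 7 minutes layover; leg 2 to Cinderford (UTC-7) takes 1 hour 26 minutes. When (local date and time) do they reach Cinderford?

21:00 on May 12

Convert departure to UTC: 10:10 − 1:00 = 09:10 UTC on May 12.
Add 15 hours and 17 minutes leg 1 → 00:27 UTC (May 13).
Add 2 hours and 7 minutes layover in Papeete → 02:34 UTC.
Add 1 hour and 26 minutes leg 2 → 04:00 UTC.
Cinderford is UTC−7:00, so local arrival = 04:00 − 7:00 = 21:00 on May 12.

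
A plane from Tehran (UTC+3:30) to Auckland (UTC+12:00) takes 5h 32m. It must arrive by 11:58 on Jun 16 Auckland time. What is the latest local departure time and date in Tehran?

21:56 on June 15

Target arrival in UTC: 11:58 − 12:00 = 23:58 on Jun 15.
Subtract 5 hours and 32 minutes → departure 18:26 UTC on Jun 15.
Tehran is UTC+3:30: 18:26 + 3:30 = 21:56 on Jun 15.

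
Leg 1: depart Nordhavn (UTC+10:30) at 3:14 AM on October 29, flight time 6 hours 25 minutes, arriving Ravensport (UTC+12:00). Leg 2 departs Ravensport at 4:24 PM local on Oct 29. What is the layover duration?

Convert departure to UTC: 3:14 AM − 10:30 = 4:44 PM UTC on Oct 28.
Add 6 hours and 25 minutes flight time → 11:09 PM UTC.
Ravensport is UTC+12:00, so local arrival = 11:09 PM + 12:00 = 11:09 AM on Oct 29.
Layover = 4:24 PM − 11:09 AM = 5 hours 15 minutes.

5 hours 15 minutes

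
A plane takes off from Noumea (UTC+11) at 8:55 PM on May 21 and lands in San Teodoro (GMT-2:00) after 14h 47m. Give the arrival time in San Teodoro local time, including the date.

Convert departure to UTC: 8:55 PM − 11:00 = 9:55 AM UTC on May 21.
Add 14 hours 47 minutes travel time → 12:42 AM UTC (May 22).
San Teodoro is UTC−2:00, so local arrival = 12:42 AM − 2:00 = 10:42 PM on May 21.

10:42 PM on May 21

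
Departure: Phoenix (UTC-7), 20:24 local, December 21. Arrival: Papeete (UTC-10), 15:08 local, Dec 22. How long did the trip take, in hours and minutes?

21 hours 44 minutes

Papeete is 3:00 behind Phoenix.
Clock-face elapsed time (ignoring zones) is 18 hours 44 minutes.
Actual elapsed = 18 hours 44 minutes + 3:00 = 21 hours 44 minutes.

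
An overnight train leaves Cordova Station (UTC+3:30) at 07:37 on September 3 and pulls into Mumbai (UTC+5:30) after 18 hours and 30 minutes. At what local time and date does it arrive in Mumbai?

Convert departure to UTC: 07:37 − 3:30 = 04:07 UTC on Sep 3.
Add 18 hours and 30 minutes travel time → 22:37 UTC.
Mumbai is UTC+5:30, so local arrival = 22:37 + 5:30 = 04:07 on Sep 4.

04:07 on September 4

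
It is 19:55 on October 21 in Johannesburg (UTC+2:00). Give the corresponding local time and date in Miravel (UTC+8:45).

02:40 on October 22

In UTC: 19:55 − 2:00 = 17:55 on Oct 21.
Miravel is UTC+8:45: 17:55 + 8:45 = 02:40 on Oct 22.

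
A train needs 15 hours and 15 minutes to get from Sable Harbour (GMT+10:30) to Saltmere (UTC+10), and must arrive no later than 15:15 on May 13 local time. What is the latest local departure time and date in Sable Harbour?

Target arrival in UTC: 15:15 − 10:00 = 05:15 on May 13.
Subtract 15 hours 15 minutes → departure 14:00 UTC on May 12.
Sable Harbour is UTC+10:30: 14:00 + 10:30 = 00:30 on May 13.

00:30 on May 13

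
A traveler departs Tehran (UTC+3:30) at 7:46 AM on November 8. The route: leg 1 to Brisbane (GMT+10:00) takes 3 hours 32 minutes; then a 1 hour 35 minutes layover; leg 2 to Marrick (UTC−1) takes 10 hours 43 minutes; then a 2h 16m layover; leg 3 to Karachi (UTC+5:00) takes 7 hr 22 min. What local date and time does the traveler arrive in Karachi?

Convert departure to UTC: 7:46 AM − 3:30 = 4:16 AM UTC on Nov 8.
Add 3 hours 32 minutes leg 1 → 7:48 AM UTC.
Add 1 hour 35 minutes layover in Brisbane → 9:23 AM UTC.
Add 10 hours and 43 minutes leg 2 → 8:06 PM UTC.
Add 2 hours 16 minutes layover in Marrick → 10:22 PM UTC.
Add 7 hours and 22 minutes leg 3 → 5:44 AM UTC (Nov 9).
Karachi is UTC+5:00, so local arrival = 5:44 AM + 5:00 = 10:44 AM on Nov 9.

10:44 AM on November 9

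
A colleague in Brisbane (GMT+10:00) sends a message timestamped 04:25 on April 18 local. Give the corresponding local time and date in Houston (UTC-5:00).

13:25 on Apr 17

Houston is 15:00 behind Brisbane.
Shift by the zone difference: 04:25 − 15:00 = 13:25 on Apr 17 in Houston.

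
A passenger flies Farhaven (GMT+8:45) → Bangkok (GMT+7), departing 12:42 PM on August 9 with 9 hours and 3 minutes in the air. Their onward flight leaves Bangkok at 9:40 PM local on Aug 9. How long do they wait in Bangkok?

Convert departure to UTC: 12:42 PM − 8:45 = 3:57 AM UTC on Aug 9.
Add 9 hours and 3 minutes flight time → 1:00 PM UTC.
Bangkok is UTC+7:00, so local arrival = 1:00 PM + 7:00 = 8:00 PM on Aug 9.
Layover = 9:40 PM − 8:00 PM = 1 hour 40 minutes.

1 hour 40 minutes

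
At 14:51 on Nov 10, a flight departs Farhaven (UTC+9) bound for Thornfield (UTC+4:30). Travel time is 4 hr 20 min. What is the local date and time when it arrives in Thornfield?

14:41 on November 10

Convert departure to UTC: 14:51 − 9:00 = 05:51 UTC on Nov 10.
Add 4 hours 20 minutes travel time → 10:11 UTC.
Thornfield is UTC+4:30, so local arrival = 10:11 + 4:30 = 14:41 on Nov 10.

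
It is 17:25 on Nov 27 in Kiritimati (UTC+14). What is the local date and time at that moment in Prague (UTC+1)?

04:25 on November 27

In UTC: 17:25 − 14:00 = 03:25 on Nov 27.
Prague is UTC+1:00: 03:25 + 1:00 = 04:25 on Nov 27.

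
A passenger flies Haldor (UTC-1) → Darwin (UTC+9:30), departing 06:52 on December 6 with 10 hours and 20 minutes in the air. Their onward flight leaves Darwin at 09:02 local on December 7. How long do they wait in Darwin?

5 hours 20 minutes

Convert departure to UTC: 06:52 + 1:00 = 07:52 UTC on Dec 6.
Add 10 hours and 20 minutes flight time → 18:12 UTC.
Darwin is UTC+9:30, so local arrival = 18:12 + 9:30 = 03:42 on Dec 7.
Layover = 09:02 − 03:42 = 5 hours 20 minutes.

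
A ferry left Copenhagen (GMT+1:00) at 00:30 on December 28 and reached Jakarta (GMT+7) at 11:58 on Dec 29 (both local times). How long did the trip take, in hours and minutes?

29 hours 28 minutes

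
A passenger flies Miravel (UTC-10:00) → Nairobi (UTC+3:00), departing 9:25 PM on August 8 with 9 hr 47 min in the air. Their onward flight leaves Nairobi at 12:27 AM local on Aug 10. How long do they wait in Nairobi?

Convert departure to UTC: 9:25 PM + 10:00 = 7:25 AM UTC on Aug 9.
Add 9 hours 47 minutes flight time → 5:12 PM UTC.
Nairobi is UTC+3:00, so local arrival = 5:12 PM + 3:00 = 8:12 PM on Aug 9.
Layover = 12:27 AM − 8:12 PM (+1 day) = 4 hours 15 minutes.

4 hours 15 minutes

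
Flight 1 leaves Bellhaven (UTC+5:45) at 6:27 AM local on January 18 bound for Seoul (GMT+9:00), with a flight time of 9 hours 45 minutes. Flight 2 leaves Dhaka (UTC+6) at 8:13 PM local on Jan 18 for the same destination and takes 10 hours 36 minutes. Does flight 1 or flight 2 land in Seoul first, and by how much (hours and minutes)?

Flight 1 in UTC: 6:27 AM − 5:45 = 12:42 AM on Jan 18.
+9 hours 45 minutes → arrive 10:27 AM UTC on Jan 18.
Flight 2 in UTC: 8:13 PM − 6:00 = 2:13 PM on Jan 18.
+10 hours 36 minutes → arrive 12:49 AM UTC on Jan 19.
Flight 1 lands earlier by 14 hours 22 minutes.

the first, by 14 hours 22 minutes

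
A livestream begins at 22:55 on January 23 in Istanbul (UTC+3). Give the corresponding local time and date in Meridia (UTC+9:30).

05:25 on January 24

In UTC: 22:55 − 3:00 = 19:55 on Jan 23.
Meridia is UTC+9:30: 19:55 + 9:30 = 05:25 on Jan 24.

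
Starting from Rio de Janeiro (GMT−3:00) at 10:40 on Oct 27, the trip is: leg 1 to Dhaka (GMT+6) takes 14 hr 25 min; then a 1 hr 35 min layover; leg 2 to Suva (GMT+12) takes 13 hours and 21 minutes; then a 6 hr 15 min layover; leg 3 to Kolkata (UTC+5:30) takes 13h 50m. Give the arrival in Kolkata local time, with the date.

Convert departure to UTC: 10:40 + 3:00 = 13:40 UTC on Oct 27.
Add 14 hours 25 minutes leg 1 → 04:05 UTC (Oct 28).
Add 1 hour and 35 minutes layover in Dhaka → 05:40 UTC.
Add 13 hours 21 minutes leg 2 → 19:01 UTC.
Add 6 hours 15 minutes layover in Suva → 01:16 UTC (Oct 29).
Add 13 hours and 50 minutes leg 3 → 15:06 UTC.
Kolkata is UTC+5:30, so local arrival = 15:06 + 5:30 = 20:36 on Oct 29.

20:36 on October 29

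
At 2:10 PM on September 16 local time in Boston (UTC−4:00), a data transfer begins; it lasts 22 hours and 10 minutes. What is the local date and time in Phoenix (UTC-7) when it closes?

9:20 AM on Sep 17

Convert start to UTC: 2:10 PM + 4:00 = 6:10 PM UTC on Sep 16.
Add 22 hours 10 minutes duration → 4:20 PM UTC (Sep 17).
Phoenix is UTC−7:00, so local end time = 4:20 PM − 7:00 = 9:20 AM on Sep 17.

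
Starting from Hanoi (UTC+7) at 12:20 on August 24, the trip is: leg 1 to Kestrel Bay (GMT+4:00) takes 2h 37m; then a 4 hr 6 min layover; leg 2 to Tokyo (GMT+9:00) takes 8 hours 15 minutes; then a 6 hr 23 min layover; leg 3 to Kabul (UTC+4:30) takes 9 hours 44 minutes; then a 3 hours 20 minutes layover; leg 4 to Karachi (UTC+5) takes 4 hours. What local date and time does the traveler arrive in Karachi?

00:45 on August 26

Convert departure to UTC: 12:20 − 7:00 = 05:20 UTC on Aug 24.
Add 2 hours and 37 minutes leg 1 → 07:57 UTC.
Add 4 hours 6 minutes layover in Kestrel Bay → 12:03 UTC.
Add 8 hours and 15 minutes leg 2 → 20:18 UTC.
Add 6 hours and 23 minutes layover in Tokyo → 02:41 UTC (Aug 25).
Add 9 hours and 44 minutes leg 3 → 12:25 UTC.
Add 3 hours and 20 minutes layover in Kabul → 15:45 UTC.
Add 4 hours leg 4 → 19:45 UTC.
Karachi is UTC+5:00, so local arrival = 19:45 + 5:00 = 00:45 on Aug 26.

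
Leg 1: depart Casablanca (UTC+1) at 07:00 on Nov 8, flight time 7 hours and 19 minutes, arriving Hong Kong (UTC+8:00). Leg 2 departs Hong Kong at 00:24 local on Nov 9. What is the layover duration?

Convert departure to UTC: 07:00 − 1:00 = 06:00 UTC on Nov 8.
Add 7 hours 19 minutes flight time → 13:19 UTC.
Hong Kong is UTC+8:00, so local arrival = 13:19 + 8:00 = 21:19 on Nov 8.
Layover = 00:24 − 21:19 (+1 day) = 3 hours 5 minutes.

3 hours 5 minutes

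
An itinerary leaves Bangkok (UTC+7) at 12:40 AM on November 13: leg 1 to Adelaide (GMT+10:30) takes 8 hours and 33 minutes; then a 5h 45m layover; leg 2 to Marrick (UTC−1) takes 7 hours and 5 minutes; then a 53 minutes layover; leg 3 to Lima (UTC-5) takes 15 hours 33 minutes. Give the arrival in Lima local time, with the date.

Convert departure to UTC: 12:40 AM − 7:00 = 5:40 PM UTC on Nov 12.
Add 8 hours 33 minutes leg 1 → 2:13 AM UTC (Nov 13).
Add 5 hours 45 minutes layover in Adelaide → 7:58 AM UTC.
Add 7 hours 5 minutes leg 2 → 3:03 PM UTC.
Add 53 minutes layover in Marrick → 3:56 PM UTC.
Add 15 hours and 33 minutes leg 3 → 7:29 AM UTC (Nov 14).
Lima is UTC−5:00, so local arrival = 7:29 AM − 5:00 = 2:29 AM on Nov 14.

2:29 AM on November 14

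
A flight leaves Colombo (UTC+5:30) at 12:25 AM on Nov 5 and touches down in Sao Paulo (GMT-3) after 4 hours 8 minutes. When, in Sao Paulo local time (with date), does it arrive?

8:03 PM on November 4

Convert departure to UTC: 12:25 AM − 5:30 = 6:55 PM UTC on Nov 4.
Add 4 hours and 8 minutes travel time → 11:03 PM UTC.
Sao Paulo is UTC−3:00, so local arrival = 11:03 PM − 3:00 = 8:03 PM on Nov 4.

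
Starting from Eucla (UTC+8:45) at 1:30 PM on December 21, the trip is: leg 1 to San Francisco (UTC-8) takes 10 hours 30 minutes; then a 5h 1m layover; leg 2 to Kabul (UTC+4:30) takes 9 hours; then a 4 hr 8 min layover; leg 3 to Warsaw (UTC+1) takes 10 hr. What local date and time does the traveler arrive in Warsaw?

8:24 PM on Dec 22

Convert departure to UTC: 1:30 PM − 8:45 = 4:45 AM UTC on Dec 21.
Add 10 hours and 30 minutes leg 1 → 3:15 PM UTC.
Add 5 hours 1 minute layover in San Francisco → 8:16 PM UTC.
Add 9 hours leg 2 → 5:16 AM UTC (Dec 22).
Add 4 hours and 8 minutes layover in Kabul → 9:24 AM UTC.
Add 10 hours leg 3 → 7:24 PM UTC.
Warsaw is UTC+1:00, so local arrival = 7:24 PM + 1:00 = 8:24 PM on Dec 22.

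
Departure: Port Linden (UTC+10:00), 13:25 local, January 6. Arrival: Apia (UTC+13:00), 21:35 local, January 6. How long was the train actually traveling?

5 hours 10 minutes

Departure in UTC: 13:25 − 10:00 = 03:25 on Jan 6.
Arrival in UTC: 21:35 − 13:00 = 08:35 on Jan 6.
Elapsed = 08:35 − 03:25 = 5 hours 10 minutes.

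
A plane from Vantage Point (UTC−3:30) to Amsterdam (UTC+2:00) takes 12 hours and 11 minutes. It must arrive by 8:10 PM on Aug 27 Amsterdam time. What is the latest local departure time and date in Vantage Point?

Target arrival in UTC: 8:10 PM − 2:00 = 6:10 PM on Aug 27.
Subtract 12 hours and 11 minutes → departure 5:59 AM UTC on Aug 27.
Vantage Point is UTC−3:30: 5:59 AM − 3:30 = 2:29 AM on Aug 27.

2:29 AM on August 27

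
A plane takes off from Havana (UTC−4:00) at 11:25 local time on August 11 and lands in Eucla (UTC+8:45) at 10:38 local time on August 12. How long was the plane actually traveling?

10 hours 28 minutes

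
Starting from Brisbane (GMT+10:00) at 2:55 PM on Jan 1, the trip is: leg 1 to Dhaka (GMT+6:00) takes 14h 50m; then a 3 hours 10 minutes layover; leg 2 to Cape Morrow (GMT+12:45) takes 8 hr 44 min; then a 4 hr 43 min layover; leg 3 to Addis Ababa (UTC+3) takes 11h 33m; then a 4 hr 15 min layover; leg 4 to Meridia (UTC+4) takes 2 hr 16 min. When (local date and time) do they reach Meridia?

Convert departure to UTC: 2:55 PM − 10:00 = 4:55 AM UTC on Jan 1.
Add 14 hours 50 minutes leg 1 → 7:45 PM UTC.
Add 3 hours 10 minutes layover in Dhaka → 10:55 PM UTC.
Add 8 hours 44 minutes leg 2 → 7:39 AM UTC (Jan 2).
Add 4 hours 43 minutes layover in Cape Morrow → 12:22 PM UTC.
Add 11 hours and 33 minutes leg 3 → 11:55 PM UTC.
Add 4 hours 15 minutes layover in Addis Ababa → 4:10 AM UTC (Jan 3).
Add 2 hours 16 minutes leg 4 → 6:26 AM UTC.
Meridia is UTC+4:00, so local arrival = 6:26 AM + 4:00 = 10:26 AM on Jan 3.

10:26 AM on January 3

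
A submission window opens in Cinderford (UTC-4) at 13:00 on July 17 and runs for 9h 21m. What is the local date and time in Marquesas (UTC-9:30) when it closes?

16:51 on July 17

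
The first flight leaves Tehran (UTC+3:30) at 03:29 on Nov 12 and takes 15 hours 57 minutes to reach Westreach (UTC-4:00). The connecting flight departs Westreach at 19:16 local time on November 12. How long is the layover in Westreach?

7 hours 20 minutes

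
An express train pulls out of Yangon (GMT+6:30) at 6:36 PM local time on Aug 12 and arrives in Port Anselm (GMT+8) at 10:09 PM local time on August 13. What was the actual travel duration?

Port Anselm is 1:30 ahead of Yangon.
Clock-face elapsed time (ignoring zones) is 27 hours 33 minutes.
Actual elapsed = 27 hours 33 minutes − 1:30 = 26 hours 3 minutes.

26 hours 3 minutes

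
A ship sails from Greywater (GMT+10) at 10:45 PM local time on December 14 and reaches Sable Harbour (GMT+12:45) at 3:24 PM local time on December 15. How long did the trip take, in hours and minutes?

13 hours 54 minutes

Departure in UTC: 10:45 PM − 10:00 = 12:45 PM on Dec 14.
Arrival in UTC: 3:24 PM − 12:45 = 2:39 AM on Dec 15.
Elapsed = 2:39 AM − 12:45 PM (+1 day) = 13 hours 54 minutes.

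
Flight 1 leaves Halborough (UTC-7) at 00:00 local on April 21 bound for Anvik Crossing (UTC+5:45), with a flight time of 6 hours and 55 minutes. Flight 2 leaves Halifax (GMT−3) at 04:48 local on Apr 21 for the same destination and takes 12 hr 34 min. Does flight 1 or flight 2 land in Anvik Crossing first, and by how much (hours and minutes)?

Flight 1 in UTC: 00:00 + 7:00 = 07:00 on Apr 21.
+6 hours 55 minutes → arrive 13:55 UTC on Apr 21.
Flight 2 in UTC: 04:48 + 3:00 = 07:48 on Apr 21.
+12 hours and 34 minutes → arrive 20:22 UTC on Apr 21.
Flight 1 lands earlier by 6 hours 27 minutes.

the first, by 6 hours 27 minutes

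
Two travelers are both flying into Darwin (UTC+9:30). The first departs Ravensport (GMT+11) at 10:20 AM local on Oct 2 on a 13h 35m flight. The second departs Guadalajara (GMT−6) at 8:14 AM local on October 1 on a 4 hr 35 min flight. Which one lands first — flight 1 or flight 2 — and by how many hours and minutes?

the second, by 18 hours 6 minutes

Flight 1 in UTC: 10:20 AM − 11:00 = 11:20 PM on Oct 1.
+13 hours and 35 minutes → arrive 12:55 PM UTC on Oct 2.
Flight 2 in UTC: 8:14 AM + 6:00 = 2:14 PM on Oct 1.
+4 hours 35 minutes → arrive 6:49 PM UTC on Oct 1.
Flight 2 lands earlier by 18 hours 6 minutes.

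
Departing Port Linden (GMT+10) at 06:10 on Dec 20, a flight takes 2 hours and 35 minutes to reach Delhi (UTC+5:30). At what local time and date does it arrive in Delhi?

04:15 on December 20

Convert departure to UTC: 06:10 − 10:00 = 20:10 UTC on Dec 19.
Add 2 hours 35 minutes travel time → 22:45 UTC.
Delhi is UTC+5:30, so local arrival = 22:45 + 5:30 = 04:15 on Dec 20.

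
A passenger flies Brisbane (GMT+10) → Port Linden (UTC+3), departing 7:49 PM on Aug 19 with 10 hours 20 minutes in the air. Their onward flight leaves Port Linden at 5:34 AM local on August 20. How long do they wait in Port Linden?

6 hours 25 minutes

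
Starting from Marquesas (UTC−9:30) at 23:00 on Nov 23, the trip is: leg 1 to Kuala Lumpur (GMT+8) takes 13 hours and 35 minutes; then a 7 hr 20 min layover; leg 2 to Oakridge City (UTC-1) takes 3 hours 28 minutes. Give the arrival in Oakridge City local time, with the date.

07:53 on November 25

Convert departure to UTC: 23:00 + 9:30 = 08:30 UTC on Nov 24.
Add 13 hours and 35 minutes leg 1 → 22:05 UTC.
Add 7 hours and 20 minutes layover in Kuala Lumpur → 05:25 UTC (Nov 25).
Add 3 hours and 28 minutes leg 2 → 08:53 UTC.
Oakridge City is UTC−1:00, so local arrival = 08:53 − 1:00 = 07:53 on Nov 25.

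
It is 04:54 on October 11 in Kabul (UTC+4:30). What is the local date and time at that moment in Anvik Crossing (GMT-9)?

Anvik Crossing is 13:30 behind Kabul.
Shift by the zone difference: 04:54 − 13:30 = 15:24 on Oct 10 in Anvik Crossing.

15:24 on October 10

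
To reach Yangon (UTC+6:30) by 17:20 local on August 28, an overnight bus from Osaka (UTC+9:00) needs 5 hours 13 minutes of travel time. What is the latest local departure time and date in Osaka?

Target arrival in UTC: 17:20 − 6:30 = 10:50 on Aug 28.
Subtract 5 hours and 13 minutes → departure 05:37 UTC on Aug 28.
Osaka is UTC+9:00: 05:37 + 9:00 = 14:37 on Aug 28.

14:37 on Aug 28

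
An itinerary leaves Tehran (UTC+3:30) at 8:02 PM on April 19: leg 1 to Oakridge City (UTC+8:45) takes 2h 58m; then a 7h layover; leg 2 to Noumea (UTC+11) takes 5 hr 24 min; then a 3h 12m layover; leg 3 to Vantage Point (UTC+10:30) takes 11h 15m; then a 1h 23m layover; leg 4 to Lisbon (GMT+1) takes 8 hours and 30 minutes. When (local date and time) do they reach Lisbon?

9:14 AM on Apr 21

Convert departure to UTC: 8:02 PM − 3:30 = 4:32 PM UTC on Apr 19.
Add 2 hours 58 minutes leg 1 → 7:30 PM UTC.
Add 7 hours layover in Oakridge City → 2:30 AM UTC (Apr 20).
Add 5 hours and 24 minutes leg 2 → 7:54 AM UTC.
Add 3 hours 12 minutes layover in Noumea → 11:06 AM UTC.
Add 11 hours 15 minutes leg 3 → 10:21 PM UTC.
Add 1 hour 23 minutes layover in Vantage Point → 11:44 PM UTC.
Add 8 hours 30 minutes leg 4 → 8:14 AM UTC (Apr 21).
Lisbon is UTC+1:00, so local arrival = 8:14 AM + 1:00 = 9:14 AM on Apr 21.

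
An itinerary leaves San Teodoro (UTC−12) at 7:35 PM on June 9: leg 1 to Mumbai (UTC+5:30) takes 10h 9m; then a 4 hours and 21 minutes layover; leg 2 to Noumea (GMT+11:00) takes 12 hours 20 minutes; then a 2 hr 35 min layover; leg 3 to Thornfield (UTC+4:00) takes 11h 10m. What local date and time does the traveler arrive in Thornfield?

Convert departure to UTC: 7:35 PM + 12:00 = 7:35 AM UTC on Jun 10.
Add 10 hours 9 minutes leg 1 → 5:44 PM UTC.
Add 4 hours and 21 minutes layover in Mumbai → 10:05 PM UTC.
Add 12 hours and 20 minutes leg 2 → 10:25 AM UTC (Jun 11).
Add 2 hours and 35 minutes layover in Noumea → 1:00 PM UTC.
Add 11 hours 10 minutes leg 3 → 12:10 AM UTC (Jun 12).
Thornfield is UTC+4:00, so local arrival = 12:10 AM + 4:00 = 4:10 AM on Jun 12.

4:10 AM on June 12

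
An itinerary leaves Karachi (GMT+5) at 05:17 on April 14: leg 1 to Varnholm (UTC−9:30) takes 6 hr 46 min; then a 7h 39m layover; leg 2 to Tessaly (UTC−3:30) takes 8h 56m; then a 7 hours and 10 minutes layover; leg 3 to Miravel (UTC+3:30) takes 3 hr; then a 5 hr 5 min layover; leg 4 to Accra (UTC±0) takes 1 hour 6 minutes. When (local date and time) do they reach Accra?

15:59 on April 15

Convert departure to UTC: 05:17 − 5:00 = 00:17 UTC on Apr 14.
Add 6 hours 46 minutes leg 1 → 07:03 UTC.
Add 7 hours and 39 minutes layover in Varnholm → 14:42 UTC.
Add 8 hours 56 minutes leg 2 → 23:38 UTC.
Add 7 hours and 10 minutes layover in Tessaly → 06:48 UTC (Apr 15).
Add 3 hours leg 3 → 09:48 UTC.
Add 5 hours 5 minutes layover in Miravel → 14:53 UTC.
Add 1 hour 6 minutes leg 4 → 15:59 UTC.
Accra is UTC+0, so local arrival is the same: 15:59 on Apr 15.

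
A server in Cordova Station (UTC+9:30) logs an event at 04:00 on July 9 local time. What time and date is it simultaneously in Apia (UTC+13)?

Apia is 3:30 ahead of Cordova Station.
Shift by the zone difference: 04:00 + 3:30 = 07:30 on Jul 9 in Apia.

07:30 on July 9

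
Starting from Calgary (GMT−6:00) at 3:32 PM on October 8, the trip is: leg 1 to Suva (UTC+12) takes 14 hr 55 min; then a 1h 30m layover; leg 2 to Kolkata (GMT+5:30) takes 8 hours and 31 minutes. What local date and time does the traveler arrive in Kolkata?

Convert departure to UTC: 3:32 PM + 6:00 = 9:32 PM UTC on Oct 8.
Add 14 hours and 55 minutes leg 1 → 12:27 PM UTC (Oct 9).
Add 1 hour and 30 minutes layover in Suva → 1:57 PM UTC.
Add 8 hours and 31 minutes leg 2 → 10:28 PM UTC.
Kolkata is UTC+5:30, so local arrival = 10:28 PM + 5:30 = 3:58 AM on Oct 10.

3:58 AM on Oct 10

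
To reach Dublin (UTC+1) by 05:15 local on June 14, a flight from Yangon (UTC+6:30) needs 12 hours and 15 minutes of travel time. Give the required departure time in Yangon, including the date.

Target arrival in UTC: 05:15 − 1:00 = 04:15 on Jun 14.
Subtract 12 hours 15 minutes → departure 16:00 UTC on Jun 13.
Yangon is UTC+6:30: 16:00 + 6:30 = 22:30 on Jun 13.

22:30 on June 13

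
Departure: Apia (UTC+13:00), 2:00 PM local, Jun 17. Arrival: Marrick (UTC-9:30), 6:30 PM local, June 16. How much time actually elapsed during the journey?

Marrick is 22:30 behind Apia.
Clock-face elapsed time (ignoring zones) is −19 hours 30 minutes.
Actual elapsed = −19 hours 30 minutes + 22:30 = 3 hours.

3 hours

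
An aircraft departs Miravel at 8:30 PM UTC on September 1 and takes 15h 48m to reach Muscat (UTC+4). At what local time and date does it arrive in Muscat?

4:18 PM on September 2

Departure is given in UTC: 8:30 PM on Sep 1.
Add 15 hours 48 minutes → 12:18 PM UTC (Sep 2).
Muscat is UTC+4:00: 12:18 PM + 4:00 = 4:18 PM on Sep 2.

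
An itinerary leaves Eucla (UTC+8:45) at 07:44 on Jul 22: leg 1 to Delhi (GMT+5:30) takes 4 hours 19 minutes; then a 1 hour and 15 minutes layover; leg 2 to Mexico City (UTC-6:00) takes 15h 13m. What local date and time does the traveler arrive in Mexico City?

13:46 on July 22

Convert departure to UTC: 07:44 − 8:45 = 22:59 UTC on Jul 21.
Add 4 hours and 19 minutes leg 1 → 03:18 UTC (Jul 22).
Add 1 hour and 15 minutes layover in Delhi → 04:33 UTC.
Add 15 hours and 13 minutes leg 2 → 19:46 UTC.
Mexico City is UTC−6:00, so local arrival = 19:46 − 6:00 = 13:46 on Jul 22.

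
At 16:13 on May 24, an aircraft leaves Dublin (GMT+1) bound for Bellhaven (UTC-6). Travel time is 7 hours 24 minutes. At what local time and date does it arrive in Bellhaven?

Convert departure to UTC: 16:13 − 1:00 = 15:13 UTC on May 24.
Add 7 hours 24 minutes travel time → 22:37 UTC.
Bellhaven is UTC−6:00, so local arrival = 22:37 − 6:00 = 16:37 on May 24.

16:37 on May 24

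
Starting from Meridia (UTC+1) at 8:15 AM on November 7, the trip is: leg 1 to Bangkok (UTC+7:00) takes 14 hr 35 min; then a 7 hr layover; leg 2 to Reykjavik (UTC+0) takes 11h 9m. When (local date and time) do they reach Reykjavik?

3:59 PM on November 8

Convert departure to UTC: 8:15 AM − 1:00 = 7:15 AM UTC on Nov 7.
Add 14 hours 35 minutes leg 1 → 9:50 PM UTC.
Add 7 hours layover in Bangkok → 4:50 AM UTC (Nov 8).
Add 11 hours and 9 minutes leg 2 → 3:59 PM UTC.
Reykjavik is UTC+0, so local arrival is the same: 3:59 PM on Nov 8.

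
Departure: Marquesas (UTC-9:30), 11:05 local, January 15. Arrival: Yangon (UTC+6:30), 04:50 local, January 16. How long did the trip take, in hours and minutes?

Departure in UTC: 11:05 + 9:30 = 20:35 on Jan 15.
Arrival in UTC: 04:50 − 6:30 = 22:20 on Jan 15.
Elapsed = 22:20 − 20:35 = 1 hour 45 minutes.

1 hour 45 minutes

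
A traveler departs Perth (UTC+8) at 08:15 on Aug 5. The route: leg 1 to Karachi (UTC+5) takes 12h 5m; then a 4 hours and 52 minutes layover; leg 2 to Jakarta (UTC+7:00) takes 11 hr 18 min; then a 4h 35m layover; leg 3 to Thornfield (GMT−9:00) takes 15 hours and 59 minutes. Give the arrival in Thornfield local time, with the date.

16:04 on August 6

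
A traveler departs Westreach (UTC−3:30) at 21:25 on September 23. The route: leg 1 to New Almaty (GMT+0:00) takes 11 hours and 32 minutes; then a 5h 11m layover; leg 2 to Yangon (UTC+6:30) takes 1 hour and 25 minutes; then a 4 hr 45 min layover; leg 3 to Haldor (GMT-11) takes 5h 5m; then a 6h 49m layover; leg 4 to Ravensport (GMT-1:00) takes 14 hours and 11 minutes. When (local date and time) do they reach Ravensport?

00:53 on September 26

Convert departure to UTC: 21:25 + 3:30 = 00:55 UTC on Sep 24.
Add 11 hours and 32 minutes leg 1 → 12:27 UTC.
Add 5 hours and 11 minutes layover in New Almaty → 17:38 UTC.
Add 1 hour and 25 minutes leg 2 → 19:03 UTC.
Add 4 hours and 45 minutes layover in Yangon → 23:48 UTC.
Add 5 hours 5 minutes leg 3 → 04:53 UTC (Sep 25).
Add 6 hours and 49 minutes layover in Haldor → 11:42 UTC.
Add 14 hours and 11 minutes leg 4 → 01:53 UTC (Sep 26).
Ravensport is UTC−1:00, so local arrival = 01:53 − 1:00 = 00:53 on Sep 26.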